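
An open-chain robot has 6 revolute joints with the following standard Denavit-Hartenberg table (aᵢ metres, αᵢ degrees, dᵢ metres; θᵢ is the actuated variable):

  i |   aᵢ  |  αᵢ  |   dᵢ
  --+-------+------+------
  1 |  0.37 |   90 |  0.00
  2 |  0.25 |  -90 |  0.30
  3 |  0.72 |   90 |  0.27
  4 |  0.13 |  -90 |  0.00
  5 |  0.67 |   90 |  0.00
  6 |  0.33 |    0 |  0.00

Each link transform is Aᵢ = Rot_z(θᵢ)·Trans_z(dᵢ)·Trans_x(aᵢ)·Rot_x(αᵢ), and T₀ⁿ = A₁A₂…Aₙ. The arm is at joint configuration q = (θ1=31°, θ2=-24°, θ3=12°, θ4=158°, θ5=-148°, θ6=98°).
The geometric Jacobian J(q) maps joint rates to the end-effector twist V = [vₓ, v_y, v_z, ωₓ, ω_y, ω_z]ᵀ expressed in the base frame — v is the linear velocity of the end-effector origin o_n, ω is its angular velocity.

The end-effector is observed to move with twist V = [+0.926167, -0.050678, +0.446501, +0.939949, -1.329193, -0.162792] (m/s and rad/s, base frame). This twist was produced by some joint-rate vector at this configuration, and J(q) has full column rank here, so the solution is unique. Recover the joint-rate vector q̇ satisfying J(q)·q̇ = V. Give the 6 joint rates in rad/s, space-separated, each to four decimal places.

o_n = [1.4619, 0.3857, -0.6814]
J₁: ẑ×o_n = [-0.3857, 1.4619, 0.0000], ω = ẑ
J2: z=[0.5150, -0.8572, 0.0000] o=[0.3172, 0.1906, 0.0000] → [0.5841, 0.3510, 1.0817, 0.5150, -0.8572, 0.0000]
J3: z=[0.3486, 0.2095, 0.9135] o=[0.6674, 0.0510, -0.1017] → [-0.4272, 0.9279, -0.0497, 0.3486, 0.2095, 0.9135]
J4: z=[0.6666, -0.7406, -0.0846] o=[1.2359, 0.5673, -0.1415] → [0.3845, 0.3408, 0.0463, 0.6666, -0.7406, -0.0846]
J5: z=[-0.5701, -0.4334, -0.6980] o=[1.1735, 0.5005, -0.0490] → [0.1940, -0.5618, 0.1904, -0.5701, -0.4334, -0.6980]
J6: z=[-0.3108, 0.9002, -0.3051] o=[1.6831, 0.5293, -0.4831] → [-0.2224, 0.0059, 0.2438, -0.3108, 0.9002, -0.3051]
q̇ = J⁺·V = [-0.0180, 0.6180, -0.8630, 0.4870, -0.7070, -0.6270]

-0.0180 0.6180 -0.8630 0.4870 -0.7070 -0.6270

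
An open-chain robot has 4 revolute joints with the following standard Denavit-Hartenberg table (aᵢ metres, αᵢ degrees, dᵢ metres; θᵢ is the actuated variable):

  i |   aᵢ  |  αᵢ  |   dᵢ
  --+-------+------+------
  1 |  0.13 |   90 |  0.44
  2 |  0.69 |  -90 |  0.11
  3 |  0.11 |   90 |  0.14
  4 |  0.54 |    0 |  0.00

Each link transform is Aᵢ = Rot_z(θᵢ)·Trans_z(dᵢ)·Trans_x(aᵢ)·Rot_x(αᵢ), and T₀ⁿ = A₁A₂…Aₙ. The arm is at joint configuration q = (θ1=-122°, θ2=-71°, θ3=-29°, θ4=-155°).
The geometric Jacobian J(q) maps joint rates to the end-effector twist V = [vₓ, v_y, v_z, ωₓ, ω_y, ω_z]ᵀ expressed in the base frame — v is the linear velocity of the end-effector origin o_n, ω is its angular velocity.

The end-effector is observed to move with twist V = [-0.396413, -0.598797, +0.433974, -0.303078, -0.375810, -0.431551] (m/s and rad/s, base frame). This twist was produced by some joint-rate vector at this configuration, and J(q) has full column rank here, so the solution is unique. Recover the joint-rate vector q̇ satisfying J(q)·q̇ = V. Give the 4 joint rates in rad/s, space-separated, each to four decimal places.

o_n = [-0.0238, -0.1776, 0.0726]
J₁: ẑ×o_n = [0.1776, -0.0238, 0.0000], ω = ẑ
J2: z=[-0.8480, 0.5299, 0.0000] o=[-0.0689, -0.1102, 0.4400] → [-0.1947, -0.3115, 0.0332, -0.8480, 0.5299, 0.0000]
J3: z=[-0.5010, -0.8018, 0.3256] o=[-0.2812, -0.2425, -0.2124] → [-0.2497, 0.2266, 0.1739, -0.5010, -0.8018, 0.3256]
J4: z=[-0.6581, 0.5973, 0.4584] o=[-0.4132, -0.3530, -0.2578] → [0.1170, 0.3959, -0.3481, -0.6581, 0.5973, 0.4584]
q̇ = J⁺·V = [-0.0900, 0.9220, 0.3420, -0.9880]

-0.0900 0.9220 0.3420 -0.9880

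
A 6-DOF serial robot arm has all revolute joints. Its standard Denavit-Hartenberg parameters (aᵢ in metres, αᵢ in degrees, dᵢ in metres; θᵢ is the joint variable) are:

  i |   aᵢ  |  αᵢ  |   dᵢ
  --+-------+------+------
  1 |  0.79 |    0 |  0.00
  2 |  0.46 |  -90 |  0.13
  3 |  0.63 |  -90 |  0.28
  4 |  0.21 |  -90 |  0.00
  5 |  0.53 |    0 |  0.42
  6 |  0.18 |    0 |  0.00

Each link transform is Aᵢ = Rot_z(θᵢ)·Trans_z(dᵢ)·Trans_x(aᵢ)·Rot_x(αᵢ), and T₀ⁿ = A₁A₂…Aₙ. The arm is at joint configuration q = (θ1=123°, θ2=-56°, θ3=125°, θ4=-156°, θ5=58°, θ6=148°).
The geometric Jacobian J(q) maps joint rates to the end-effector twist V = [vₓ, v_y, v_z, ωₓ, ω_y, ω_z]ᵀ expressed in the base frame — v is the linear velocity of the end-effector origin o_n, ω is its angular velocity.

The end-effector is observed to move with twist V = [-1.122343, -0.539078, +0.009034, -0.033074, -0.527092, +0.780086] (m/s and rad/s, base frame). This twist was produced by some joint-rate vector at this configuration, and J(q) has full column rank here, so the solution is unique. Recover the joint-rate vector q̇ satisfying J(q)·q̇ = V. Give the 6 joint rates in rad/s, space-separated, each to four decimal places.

0.8910 -0.2730 -0.5190 0.5010 -0.3130 0.6890

o_n = [-0.9782, 1.4129, -0.4923]
J₁: ẑ×o_n = [-1.4129, -0.9782, 0.0000], ω = ẑ
J2: z=[0.0000, 0.0000, 1.0000] o=[-0.4303, 0.6625, 0.0000] → [-0.7504, -0.5479, 0.0000, 0.0000, 0.0000, 1.0000]
J3: z=[-0.9205, 0.3907, 0.0000] o=[-0.2505, 1.0860, 0.1300] → [-0.2431, -0.5728, -0.0166, -0.9205, 0.3907, 0.0000]
J4: z=[-0.3201, -0.7540, 0.5736] o=[-0.6495, 0.8628, -0.3861] → [-0.2355, -0.2225, -0.4239, -0.3201, -0.7540, 0.5736]
J5: z=[-0.9321, 0.1422, -0.3332] o=[-0.6851, 0.9974, -0.2289] → [0.1010, -0.1478, -0.3456, -0.9321, 0.1422, -0.3332]
J6: z=[-0.9321, 0.1422, -0.3332] o=[-0.9804, 1.5762, -0.4165] → [-0.0652, -0.0714, 0.1518, -0.9321, 0.1422, -0.3332]
q̇ = J⁺·V = [0.8910, -0.2730, -0.5190, 0.5010, -0.3130, 0.6890]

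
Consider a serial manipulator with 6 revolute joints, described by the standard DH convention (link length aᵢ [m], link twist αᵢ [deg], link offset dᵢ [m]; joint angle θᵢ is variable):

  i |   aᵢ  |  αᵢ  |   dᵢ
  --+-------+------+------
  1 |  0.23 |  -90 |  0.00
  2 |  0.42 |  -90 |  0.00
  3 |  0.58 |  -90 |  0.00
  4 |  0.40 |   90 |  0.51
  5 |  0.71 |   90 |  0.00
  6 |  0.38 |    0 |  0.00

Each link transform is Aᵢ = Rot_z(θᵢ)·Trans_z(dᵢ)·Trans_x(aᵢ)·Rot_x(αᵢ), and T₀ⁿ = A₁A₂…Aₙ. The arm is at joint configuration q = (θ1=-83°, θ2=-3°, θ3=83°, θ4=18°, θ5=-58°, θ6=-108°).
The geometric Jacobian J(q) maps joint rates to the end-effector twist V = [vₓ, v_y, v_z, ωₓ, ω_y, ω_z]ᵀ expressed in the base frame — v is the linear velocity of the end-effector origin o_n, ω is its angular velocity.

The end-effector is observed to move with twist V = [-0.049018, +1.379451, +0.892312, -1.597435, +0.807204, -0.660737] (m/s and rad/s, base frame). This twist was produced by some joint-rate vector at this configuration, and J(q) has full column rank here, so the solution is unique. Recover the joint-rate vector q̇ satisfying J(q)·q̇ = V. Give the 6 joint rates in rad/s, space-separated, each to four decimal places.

-0.3210 -0.9150 0.1540 0.8360 0.2640 -0.4500

o_n = [-1.0396, -0.8854, 0.5925]
J₁: ẑ×o_n = [0.8854, -1.0396, 0.0000], ω = ẑ
J2: z=[0.9925, 0.1219, 0.0000] o=[0.0280, -0.2283, 0.0000] → [0.0722, -0.5881, -0.5221, 0.9925, 0.1219, 0.0000]
J3: z=[0.0064, -0.0519, -0.9986] o=[0.0791, -0.6446, 0.0220] → [-0.2701, 1.1136, -0.0596, 0.0064, -0.0519, -0.9986]
J4: z=[-0.2418, 0.9689, -0.0519] o=[-0.4836, -0.7848, 0.0257] → [0.5440, 0.1659, 0.5630, -0.2418, 0.9689, -0.0519]
J5: z=[-0.2938, -0.1241, -0.9478] o=[-0.9769, -0.3762, 0.1251] → [-0.5407, 0.1968, 0.1418, -0.2938, -0.1241, -0.9478]
J6: z=[0.9124, -0.3321, -0.2393] o=[-1.1792, -1.0401, 0.2747] → [-0.0685, -0.3234, 0.1875, 0.9124, -0.3321, -0.2393]
q̇ = J⁺·V = [-0.3210, -0.9150, 0.1540, 0.8360, 0.2640, -0.4500]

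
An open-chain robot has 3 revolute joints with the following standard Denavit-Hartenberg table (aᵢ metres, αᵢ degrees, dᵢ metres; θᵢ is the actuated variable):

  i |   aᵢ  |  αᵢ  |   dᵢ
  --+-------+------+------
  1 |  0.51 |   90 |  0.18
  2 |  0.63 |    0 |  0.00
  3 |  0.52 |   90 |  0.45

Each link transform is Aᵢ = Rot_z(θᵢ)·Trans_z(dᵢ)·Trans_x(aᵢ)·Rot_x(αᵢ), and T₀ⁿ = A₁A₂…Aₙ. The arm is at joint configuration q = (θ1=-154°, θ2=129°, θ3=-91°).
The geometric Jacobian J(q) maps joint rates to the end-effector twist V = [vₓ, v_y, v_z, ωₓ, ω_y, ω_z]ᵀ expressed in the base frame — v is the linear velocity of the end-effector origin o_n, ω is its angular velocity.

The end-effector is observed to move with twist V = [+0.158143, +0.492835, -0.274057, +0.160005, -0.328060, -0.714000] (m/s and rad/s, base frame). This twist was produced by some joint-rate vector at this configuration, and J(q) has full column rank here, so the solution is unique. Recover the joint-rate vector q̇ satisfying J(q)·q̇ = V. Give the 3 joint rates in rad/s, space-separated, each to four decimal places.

o_n = [-0.6676, 0.1751, 0.9897]
J₁: ẑ×o_n = [-0.1751, -0.6676, 0.0000], ω = ẑ
J2: z=[-0.4384, 0.8988, 0.0000] o=[-0.4584, -0.2236, 0.1800] → [0.7278, 0.3550, 0.0133, -0.4384, 0.8988, 0.0000]
J3: z=[-0.4384, 0.8988, 0.0000] o=[-0.1020, -0.0498, 0.6696] → [0.2877, 0.1403, 0.4098, -0.4384, 0.8988, 0.0000]
q̇ = J⁺·V = [-0.7140, 0.3140, -0.6790]

-0.7140 0.3140 -0.6790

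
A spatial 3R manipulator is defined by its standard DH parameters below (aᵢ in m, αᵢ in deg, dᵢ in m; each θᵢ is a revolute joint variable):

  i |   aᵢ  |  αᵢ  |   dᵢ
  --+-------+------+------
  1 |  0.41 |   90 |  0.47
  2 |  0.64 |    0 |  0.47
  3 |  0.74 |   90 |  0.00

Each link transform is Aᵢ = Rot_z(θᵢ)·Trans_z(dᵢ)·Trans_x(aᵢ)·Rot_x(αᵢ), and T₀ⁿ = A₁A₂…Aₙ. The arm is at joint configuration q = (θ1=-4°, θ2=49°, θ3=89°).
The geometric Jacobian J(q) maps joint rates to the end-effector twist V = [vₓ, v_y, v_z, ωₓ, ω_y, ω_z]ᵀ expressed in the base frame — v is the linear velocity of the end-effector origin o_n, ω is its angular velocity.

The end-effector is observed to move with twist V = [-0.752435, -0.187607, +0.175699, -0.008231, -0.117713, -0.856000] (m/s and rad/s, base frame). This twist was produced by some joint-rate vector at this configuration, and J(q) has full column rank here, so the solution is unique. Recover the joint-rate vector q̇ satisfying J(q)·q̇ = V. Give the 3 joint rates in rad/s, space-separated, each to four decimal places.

-0.8560 0.5730 -0.4550

o_n = [0.2465, -0.4884, 1.4482]
J₁: ẑ×o_n = [0.4884, 0.2465, -0.0000], ω = ẑ
J2: z=[-0.0698, -0.9976, 0.0000] o=[0.4090, -0.0286, 0.4700] → [-0.9758, 0.0682, -0.1300, -0.0698, -0.9976, 0.0000]
J3: z=[-0.0698, -0.9976, 0.0000] o=[0.7951, -0.5267, 0.9530] → [-0.4940, 0.0345, -0.5499, -0.0698, -0.9976, 0.0000]
q̇ = J⁺·V = [-0.8560, 0.5730, -0.4550]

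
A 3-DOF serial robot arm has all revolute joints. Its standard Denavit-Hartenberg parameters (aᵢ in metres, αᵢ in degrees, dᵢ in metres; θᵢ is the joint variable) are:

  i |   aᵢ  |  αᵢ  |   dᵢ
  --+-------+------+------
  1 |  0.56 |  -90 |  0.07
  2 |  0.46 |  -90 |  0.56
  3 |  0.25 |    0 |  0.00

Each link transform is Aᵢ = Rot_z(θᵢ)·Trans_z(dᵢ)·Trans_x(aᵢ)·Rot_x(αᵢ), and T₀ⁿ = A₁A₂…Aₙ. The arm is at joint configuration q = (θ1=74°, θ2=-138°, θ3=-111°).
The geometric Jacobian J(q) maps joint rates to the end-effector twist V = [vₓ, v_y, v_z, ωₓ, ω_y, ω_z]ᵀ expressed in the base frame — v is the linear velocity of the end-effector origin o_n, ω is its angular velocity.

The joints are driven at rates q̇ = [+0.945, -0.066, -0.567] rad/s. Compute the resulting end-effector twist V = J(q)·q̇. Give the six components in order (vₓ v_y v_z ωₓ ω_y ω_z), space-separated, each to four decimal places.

-0.3939 -0.5817 -0.1067 -0.0411 -0.3829 0.5236

o_n = [-0.6842, 0.4924, 0.3179]
J₁: ẑ×o_n = [-0.4924, -0.6842, 0.0000], ω = ẑ
J2: z=[-0.9613, 0.2756, 0.0000] o=[0.1544, 0.5383, 0.0700] → [0.0683, 0.2382, 0.2753, -0.9613, 0.2756, 0.0000]
J3: z=[0.1844, 0.6432, 0.7431] o=[-0.4782, 0.3641, 0.3778] → [-0.1339, -0.1420, 0.1562, 0.1844, 0.6432, 0.7431]
V = J·q̇ = [-0.3939, -0.5817, -0.1067, -0.0411, -0.3829, 0.5236]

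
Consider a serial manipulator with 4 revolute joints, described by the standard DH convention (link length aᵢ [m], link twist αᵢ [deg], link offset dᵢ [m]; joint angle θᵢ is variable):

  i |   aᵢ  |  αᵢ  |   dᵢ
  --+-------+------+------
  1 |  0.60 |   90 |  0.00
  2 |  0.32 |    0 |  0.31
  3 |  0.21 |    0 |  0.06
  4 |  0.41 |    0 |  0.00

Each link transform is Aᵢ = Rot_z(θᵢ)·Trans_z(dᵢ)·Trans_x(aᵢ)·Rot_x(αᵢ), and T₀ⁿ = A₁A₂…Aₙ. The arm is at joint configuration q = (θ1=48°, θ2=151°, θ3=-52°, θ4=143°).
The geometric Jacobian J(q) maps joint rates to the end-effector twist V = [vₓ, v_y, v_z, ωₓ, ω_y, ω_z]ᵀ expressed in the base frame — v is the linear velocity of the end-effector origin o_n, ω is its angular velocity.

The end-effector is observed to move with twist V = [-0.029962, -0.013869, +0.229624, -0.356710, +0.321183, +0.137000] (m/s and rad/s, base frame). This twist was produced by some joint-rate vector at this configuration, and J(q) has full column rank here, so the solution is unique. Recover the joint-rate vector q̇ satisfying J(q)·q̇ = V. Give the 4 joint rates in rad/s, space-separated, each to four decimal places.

0.1370 -0.4800 0.3920 -0.3920

o_n = [0.3384, -0.1771, 0.0005]
J₁: ẑ×o_n = [0.1771, 0.3384, -0.0000], ω = ẑ
J2: z=[0.7431, -0.6691, 0.0000] o=[0.4015, 0.4459, 0.0000] → [-0.0004, -0.0004, -0.5052, 0.7431, -0.6691, 0.0000]
J3: z=[0.7431, -0.6691, 0.0000] o=[0.4446, 0.0305, 0.1551] → [0.1034, 0.1149, -0.2253, 0.7431, -0.6691, 0.0000]
J4: z=[0.7431, -0.6691, 0.0000] o=[0.4672, -0.0341, 0.3626] → [0.2422, 0.2690, -0.1925, 0.7431, -0.6691, 0.0000]
q̇ = J⁺·V = [0.1370, -0.4800, 0.3920, -0.3920]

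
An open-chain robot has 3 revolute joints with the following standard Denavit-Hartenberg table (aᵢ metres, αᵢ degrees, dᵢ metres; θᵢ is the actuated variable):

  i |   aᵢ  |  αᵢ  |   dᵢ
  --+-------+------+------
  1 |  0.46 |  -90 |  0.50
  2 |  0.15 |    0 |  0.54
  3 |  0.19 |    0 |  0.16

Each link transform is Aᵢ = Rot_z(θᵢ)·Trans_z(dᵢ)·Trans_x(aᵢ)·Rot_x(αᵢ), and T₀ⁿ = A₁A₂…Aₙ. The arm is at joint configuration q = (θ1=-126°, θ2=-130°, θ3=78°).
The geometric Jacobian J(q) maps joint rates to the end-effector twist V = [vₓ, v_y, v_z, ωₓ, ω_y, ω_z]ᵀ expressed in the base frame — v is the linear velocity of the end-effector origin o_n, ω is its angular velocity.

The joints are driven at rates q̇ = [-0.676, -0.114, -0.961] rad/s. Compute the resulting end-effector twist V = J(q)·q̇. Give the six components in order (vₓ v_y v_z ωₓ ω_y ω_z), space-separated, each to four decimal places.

o_n = [0.2838, -0.8002, 0.7646]
J₁: ẑ×o_n = [0.8002, 0.2838, -0.0000], ω = ẑ
J2: z=[0.8090, -0.5878, 0.0000] o=[-0.2704, -0.3721, 0.5000] → [-0.1555, -0.2141, -0.0206, 0.8090, -0.5878, 0.0000]
J3: z=[0.8090, -0.5878, 0.0000] o=[0.2232, -0.6115, 0.6149] → [-0.0880, -0.1211, -0.1170, 0.8090, -0.5878, 0.0000]
V = J·q̇ = [-0.4387, -0.0511, 0.1148, -0.8697, 0.6319, -0.6760]

-0.4387 -0.0511 0.1148 -0.8697 0.6319 -0.6760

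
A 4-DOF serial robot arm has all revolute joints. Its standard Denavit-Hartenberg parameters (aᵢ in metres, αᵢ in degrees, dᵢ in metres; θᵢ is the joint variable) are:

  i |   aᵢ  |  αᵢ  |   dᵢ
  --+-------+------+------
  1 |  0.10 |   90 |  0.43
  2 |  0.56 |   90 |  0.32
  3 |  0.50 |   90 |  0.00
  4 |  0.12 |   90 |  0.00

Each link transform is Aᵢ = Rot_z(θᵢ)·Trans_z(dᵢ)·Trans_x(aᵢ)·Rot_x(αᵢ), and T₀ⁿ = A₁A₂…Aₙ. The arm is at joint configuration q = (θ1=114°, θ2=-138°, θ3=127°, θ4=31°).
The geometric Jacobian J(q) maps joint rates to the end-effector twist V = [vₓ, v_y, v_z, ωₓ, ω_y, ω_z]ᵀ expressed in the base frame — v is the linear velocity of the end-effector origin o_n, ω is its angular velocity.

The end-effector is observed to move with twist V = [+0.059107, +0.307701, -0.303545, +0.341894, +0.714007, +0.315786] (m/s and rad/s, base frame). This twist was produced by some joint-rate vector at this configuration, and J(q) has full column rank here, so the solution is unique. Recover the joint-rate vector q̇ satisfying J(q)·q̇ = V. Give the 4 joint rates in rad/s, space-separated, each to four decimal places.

0.3260 0.8850 -0.3510 -0.4690

o_n = [0.7679, 0.2457, 0.3440]
J₁: ẑ×o_n = [-0.2457, 0.7679, 0.0000], ω = ẑ
J2: z=[0.9135, 0.4067, 0.0000] o=[-0.0407, 0.0914, 0.4300] → [-0.0350, 0.0786, -0.1879, 0.9135, 0.4067, 0.0000]
J3: z=[0.2722, -0.6113, 0.7431] o=[0.4209, -0.1587, 0.0553] → [-0.4770, 0.1793, 0.3222, 0.2722, -0.6113, 0.7431]
J4: z=[0.7912, -0.2974, -0.5344] o=[0.6948, 0.2080, 0.2566] → [-0.0059, -0.1082, 0.0516, 0.7912, -0.2974, -0.5344]
q̇ = J⁺·V = [0.3260, 0.8850, -0.3510, -0.4690]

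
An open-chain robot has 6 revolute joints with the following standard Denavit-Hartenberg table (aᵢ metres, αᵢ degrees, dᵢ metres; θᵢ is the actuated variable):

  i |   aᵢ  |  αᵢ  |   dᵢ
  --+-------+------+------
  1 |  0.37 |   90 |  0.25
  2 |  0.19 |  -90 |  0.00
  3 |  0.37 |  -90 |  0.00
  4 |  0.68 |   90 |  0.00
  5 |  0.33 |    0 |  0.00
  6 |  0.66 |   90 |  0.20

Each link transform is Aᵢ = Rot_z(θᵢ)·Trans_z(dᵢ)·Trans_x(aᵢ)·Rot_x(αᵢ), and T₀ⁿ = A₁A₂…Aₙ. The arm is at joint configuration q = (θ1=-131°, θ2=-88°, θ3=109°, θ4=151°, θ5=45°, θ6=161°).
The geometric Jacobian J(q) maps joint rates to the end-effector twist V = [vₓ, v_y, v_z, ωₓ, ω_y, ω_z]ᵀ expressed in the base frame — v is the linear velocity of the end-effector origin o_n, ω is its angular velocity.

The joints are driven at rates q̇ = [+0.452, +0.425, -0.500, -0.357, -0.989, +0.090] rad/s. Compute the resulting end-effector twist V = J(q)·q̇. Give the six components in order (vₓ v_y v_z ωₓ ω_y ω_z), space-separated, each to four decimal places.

o_n = [0.1167, -0.1630, 0.0565]
J₁: ẑ×o_n = [0.1630, 0.1167, -0.0000], ω = ẑ
J2: z=[-0.7547, 0.6561, 0.0000] o=[-0.2427, -0.2792, 0.2500] → [-0.1269, -0.1460, -0.3236, -0.7547, 0.6561, 0.0000]
J3: z=[-0.6557, -0.7542, 0.0349] o=[-0.2471, -0.2842, 0.0601] → [-0.0015, 0.0103, 0.1949, -0.6557, -0.7542, 0.0349]
J4: z=[-0.2241, 0.2385, 0.9449] o=[0.0197, -0.5106, 0.1805] → [-0.3581, 0.0639, -0.1010, -0.2241, 0.2385, 0.9449]
J5: z=[0.9230, 0.3631, 0.1272] o=[-0.1930, 0.1019, -0.0245] → [0.0631, -0.0354, -0.3569, 0.9230, 0.3631, 0.1272]
J6: z=[0.9230, 0.3631, 0.1272] o=[-0.3183, 0.3677, 0.1256] → [0.0424, 0.1191, -0.6478, 0.9230, 0.3631, 0.1272]
V = J·q̇ = [0.0897, 0.0084, 0.0958, -0.7427, 0.2444, -0.0172]

0.0897 0.0084 0.0958 -0.7427 0.2444 -0.0172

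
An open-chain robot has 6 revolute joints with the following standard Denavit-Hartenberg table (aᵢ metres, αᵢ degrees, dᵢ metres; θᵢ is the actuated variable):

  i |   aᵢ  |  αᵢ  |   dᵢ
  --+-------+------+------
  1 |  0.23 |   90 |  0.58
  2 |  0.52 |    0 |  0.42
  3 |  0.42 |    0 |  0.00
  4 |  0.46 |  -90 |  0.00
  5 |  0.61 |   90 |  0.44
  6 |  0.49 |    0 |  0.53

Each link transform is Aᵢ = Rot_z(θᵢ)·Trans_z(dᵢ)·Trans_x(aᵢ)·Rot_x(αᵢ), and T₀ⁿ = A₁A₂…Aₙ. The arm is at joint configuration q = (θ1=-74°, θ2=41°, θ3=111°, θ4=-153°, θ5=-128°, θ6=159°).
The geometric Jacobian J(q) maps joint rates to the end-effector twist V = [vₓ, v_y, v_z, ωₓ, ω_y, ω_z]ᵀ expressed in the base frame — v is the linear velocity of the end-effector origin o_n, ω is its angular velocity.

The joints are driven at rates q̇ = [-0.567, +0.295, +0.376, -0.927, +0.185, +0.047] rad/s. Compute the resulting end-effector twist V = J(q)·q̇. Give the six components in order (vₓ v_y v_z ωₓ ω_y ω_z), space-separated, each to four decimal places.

o_n = [-0.1475, -0.2616, 1.7347]
J₁: ẑ×o_n = [0.2616, -0.1475, 0.0000], ω = ẑ
J2: z=[-0.9613, -0.2756, 0.0000] o=[0.0634, -0.2211, 0.5800] → [-0.3183, 1.1100, -0.0192, -0.9613, -0.2756, 0.0000]
J3: z=[-0.9613, -0.2756, 0.0000] o=[-0.2322, -0.7141, 0.9212] → [-0.2243, 0.7821, -0.4116, -0.9613, -0.2756, 0.0000]
J4: z=[-0.9613, -0.2756, 0.0000] o=[-0.3344, -0.3576, 1.1183] → [-0.1699, 0.5925, -0.0408, -0.9613, -0.2756, 0.0000]
J5: z=[0.0048, -0.0168, 0.9998] o=[-0.2076, -0.7997, 1.1103] → [-0.5485, 0.0571, 0.0036, 0.0048, -0.0168, 0.9998]
J6: z=[0.3746, 0.9271, 0.0138] o=[-0.7711, -0.5787, 1.5568] → [0.1606, -0.0581, -0.4593, 0.3746, 0.9271, 0.0138]
V = J·q̇ = [-0.2630, 0.1637, -0.1435, 0.2646, 0.1110, -0.3814]

-0.2630 0.1637 -0.1435 0.2646 0.1110 -0.3814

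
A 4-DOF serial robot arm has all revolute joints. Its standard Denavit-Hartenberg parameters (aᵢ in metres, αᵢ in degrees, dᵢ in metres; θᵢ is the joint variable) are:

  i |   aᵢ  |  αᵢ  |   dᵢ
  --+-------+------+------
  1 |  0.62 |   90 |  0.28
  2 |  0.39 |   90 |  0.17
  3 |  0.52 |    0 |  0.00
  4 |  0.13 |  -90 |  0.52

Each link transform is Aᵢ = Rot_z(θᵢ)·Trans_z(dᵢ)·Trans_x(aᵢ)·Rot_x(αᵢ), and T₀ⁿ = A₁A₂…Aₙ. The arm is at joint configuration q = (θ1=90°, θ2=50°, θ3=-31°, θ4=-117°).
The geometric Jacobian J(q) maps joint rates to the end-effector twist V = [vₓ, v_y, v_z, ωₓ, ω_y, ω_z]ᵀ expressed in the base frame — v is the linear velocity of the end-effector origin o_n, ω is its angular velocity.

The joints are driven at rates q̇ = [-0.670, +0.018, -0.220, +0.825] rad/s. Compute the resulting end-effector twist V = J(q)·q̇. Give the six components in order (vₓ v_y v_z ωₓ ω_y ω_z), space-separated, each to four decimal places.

o_n = [-0.1667, 1.4847, 0.5015]
J₁: ẑ×o_n = [-1.4847, -0.1667, 0.0000], ω = ẑ
J2: z=[1.0000, -0.0000, 0.0000] o=[0.0000, 0.6200, 0.2800] → [-0.0000, -0.2215, 0.8647, 1.0000, -0.0000, 0.0000]
J3: z=[0.0000, 0.7660, -0.6428] o=[0.1700, 0.8707, 0.5788] → [0.3355, 0.2164, 0.2579, 0.0000, 0.7660, -0.6428]
J4: z=[0.0000, 0.7660, -0.6428] o=[-0.0978, 1.1572, 0.9202] → [-0.1102, 0.0443, 0.0528, 0.0000, 0.7660, -0.6428]
V = J·q̇ = [0.8300, 0.0966, 0.0024, 0.0180, 0.4635, -1.0589]

0.8300 0.0966 0.0024 0.0180 0.4635 -1.0589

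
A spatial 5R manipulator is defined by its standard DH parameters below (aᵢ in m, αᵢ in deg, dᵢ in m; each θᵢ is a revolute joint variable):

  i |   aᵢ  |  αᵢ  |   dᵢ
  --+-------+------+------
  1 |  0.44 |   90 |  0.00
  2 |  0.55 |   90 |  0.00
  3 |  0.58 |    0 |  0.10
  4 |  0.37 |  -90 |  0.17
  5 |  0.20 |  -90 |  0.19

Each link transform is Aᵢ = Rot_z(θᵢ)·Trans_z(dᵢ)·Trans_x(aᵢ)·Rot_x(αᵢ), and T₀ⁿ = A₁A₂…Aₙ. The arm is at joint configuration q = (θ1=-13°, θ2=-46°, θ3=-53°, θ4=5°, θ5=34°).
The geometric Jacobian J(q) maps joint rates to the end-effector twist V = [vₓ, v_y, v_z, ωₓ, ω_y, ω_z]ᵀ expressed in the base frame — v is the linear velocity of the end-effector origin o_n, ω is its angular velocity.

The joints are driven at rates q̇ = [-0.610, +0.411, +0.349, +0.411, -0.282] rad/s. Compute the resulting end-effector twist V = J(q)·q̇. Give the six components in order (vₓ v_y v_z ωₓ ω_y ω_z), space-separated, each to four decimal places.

0.8281 -1.4945 0.0405 -0.7245 -0.0609 -0.9872

o_n = [1.4298, 0.4235, -1.1161]
J₁: ẑ×o_n = [-0.4235, 1.4298, 0.0000], ω = ẑ
J2: z=[-0.2250, -0.9744, 0.0000] o=[0.4287, -0.0990, 0.0000] → [1.0875, -0.2511, 0.8579, -0.2250, -0.9744, 0.0000]
J3: z=[-0.7009, 0.1618, -0.6947] o=[0.8010, -0.1849, -0.3956] → [0.3061, -0.9418, -0.5282, -0.7009, 0.1618, -0.6947]
J4: z=[-0.7009, 0.1618, -0.6947] o=[1.0714, 0.2281, -0.7162] → [0.0710, -0.5293, -0.1950, -0.7009, 0.1618, -0.6947]
J5: z=[0.3525, -0.7681, -0.5346] o=[1.1816, 0.4848, -1.0124] → [0.0469, -0.0961, 0.1690, 0.3525, -0.7681, -0.5346]
V = J·q̇ = [0.8281, -1.4945, 0.0405, -0.7245, -0.0609, -0.9872]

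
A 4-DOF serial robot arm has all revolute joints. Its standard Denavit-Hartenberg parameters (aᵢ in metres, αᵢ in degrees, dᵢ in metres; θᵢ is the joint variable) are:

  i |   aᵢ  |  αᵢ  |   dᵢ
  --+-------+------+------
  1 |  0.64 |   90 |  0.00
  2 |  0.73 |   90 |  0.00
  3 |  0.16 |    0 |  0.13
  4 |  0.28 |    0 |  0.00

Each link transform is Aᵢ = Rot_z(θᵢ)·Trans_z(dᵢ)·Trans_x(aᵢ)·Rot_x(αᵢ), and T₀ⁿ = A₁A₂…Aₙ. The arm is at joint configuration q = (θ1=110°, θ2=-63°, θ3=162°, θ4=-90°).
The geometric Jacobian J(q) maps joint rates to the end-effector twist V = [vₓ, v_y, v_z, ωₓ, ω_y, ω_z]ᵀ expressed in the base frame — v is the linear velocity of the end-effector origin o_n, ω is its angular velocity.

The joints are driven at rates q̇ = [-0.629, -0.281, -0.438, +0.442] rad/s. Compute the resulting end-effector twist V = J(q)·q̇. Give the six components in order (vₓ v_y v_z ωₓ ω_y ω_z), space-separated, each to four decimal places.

o_n = [0.0143, 0.8840, -0.6510]
J₁: ẑ×o_n = [-0.8840, 0.0143, 0.0000], ω = ẑ
J2: z=[0.9397, 0.3420, 0.0000] o=[-0.2189, 0.6014, 0.0000] → [-0.2226, 0.6117, 0.1858, 0.9397, 0.3420, 0.0000]
J3: z=[0.3047, -0.8373, -0.4540] o=[-0.3322, 0.9128, -0.6504] → [-0.0127, -0.1571, 0.2813, 0.3047, -0.8373, -0.4540]
J4: z=[0.3047, -0.8373, -0.4540] o=[-0.2225, 0.7560, -0.5739] → [0.1227, -0.0840, 0.2373, 0.3047, -0.8373, -0.4540]
V = J·q̇ = [0.6783, -0.1492, -0.0706, -0.2628, -0.0995, -0.6308]

0.6783 -0.1492 -0.0706 -0.2628 -0.0995 -0.6308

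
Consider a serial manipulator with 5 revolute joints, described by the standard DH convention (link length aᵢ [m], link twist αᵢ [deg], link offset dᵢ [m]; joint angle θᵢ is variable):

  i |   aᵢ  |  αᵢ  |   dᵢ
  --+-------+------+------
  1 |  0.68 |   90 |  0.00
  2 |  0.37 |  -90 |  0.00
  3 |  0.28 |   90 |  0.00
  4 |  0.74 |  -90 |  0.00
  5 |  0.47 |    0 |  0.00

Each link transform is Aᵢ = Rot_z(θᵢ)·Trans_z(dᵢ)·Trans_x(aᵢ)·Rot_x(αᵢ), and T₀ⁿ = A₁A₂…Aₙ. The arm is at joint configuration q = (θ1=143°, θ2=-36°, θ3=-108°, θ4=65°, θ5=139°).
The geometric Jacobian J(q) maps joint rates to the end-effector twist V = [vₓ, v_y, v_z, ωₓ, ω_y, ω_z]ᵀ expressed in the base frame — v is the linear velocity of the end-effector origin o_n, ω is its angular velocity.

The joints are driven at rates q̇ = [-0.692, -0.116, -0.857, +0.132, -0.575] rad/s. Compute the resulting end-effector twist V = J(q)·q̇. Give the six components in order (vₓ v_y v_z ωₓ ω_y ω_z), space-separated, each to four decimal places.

1.0499 0.6260 0.2255 0.9054 -0.2580 -1.4135

o_n = [-0.7363, 1.2015, -0.0269]
J₁: ẑ×o_n = [-1.2015, -0.7363, 0.0000], ω = ẑ
J2: z=[0.6018, 0.7986, 0.0000] o=[-0.5431, 0.4092, 0.0000] → [-0.0215, 0.0162, 0.6311, 0.6018, 0.7986, 0.0000]
J3: z=[-0.4694, 0.3537, 0.8090] o=[-0.7821, 0.5894, -0.2175] → [-0.4278, 0.1265, -0.3036, -0.4694, 0.3537, 0.8090]
J4: z=[0.4285, -0.7098, 0.5590] o=[-0.5660, 0.7599, -0.1666] → [-0.3460, -0.1551, 0.0683, 0.4285, -0.7098, 0.5590]
J5: z=[-0.8981, -0.4025, 0.1773] o=[-0.6394, 1.1877, 0.4328] → [0.1826, -0.4300, -0.0515, -0.8981, -0.4025, 0.1773]
V = J·q̇ = [1.0499, 0.6260, 0.2255, 0.9054, -0.2580, -1.4135]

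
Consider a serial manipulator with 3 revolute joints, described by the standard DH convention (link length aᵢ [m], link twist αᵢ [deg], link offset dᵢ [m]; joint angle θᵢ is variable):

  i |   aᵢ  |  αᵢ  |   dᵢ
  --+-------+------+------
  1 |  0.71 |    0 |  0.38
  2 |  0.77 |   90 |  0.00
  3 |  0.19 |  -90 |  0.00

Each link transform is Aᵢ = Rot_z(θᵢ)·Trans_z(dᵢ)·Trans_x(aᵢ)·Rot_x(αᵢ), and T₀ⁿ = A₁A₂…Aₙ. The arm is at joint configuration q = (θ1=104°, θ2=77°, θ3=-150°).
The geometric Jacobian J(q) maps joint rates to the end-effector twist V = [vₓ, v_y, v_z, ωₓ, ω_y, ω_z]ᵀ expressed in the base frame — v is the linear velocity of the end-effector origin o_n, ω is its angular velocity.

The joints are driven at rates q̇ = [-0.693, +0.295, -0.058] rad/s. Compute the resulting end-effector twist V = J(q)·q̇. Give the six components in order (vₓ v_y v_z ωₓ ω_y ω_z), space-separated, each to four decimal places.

o_n = [-0.7771, 0.6783, 0.2850]
J₁: ẑ×o_n = [-0.6783, -0.7771, 0.0000], ω = ẑ
J2: z=[0.0000, 0.0000, 1.0000] o=[-0.1718, 0.6889, 0.3800] → [0.0106, -0.6054, 0.0000, 0.0000, 0.0000, 1.0000]
J3: z=[-0.0175, 0.9998, 0.0000] o=[-0.9416, 0.6755, 0.3800] → [-0.0950, -0.0017, -0.1645, -0.0175, 0.9998, 0.0000]
V = J·q̇ = [0.4787, 0.3601, 0.0095, 0.0010, -0.0580, -0.3980]

0.4787 0.3601 0.0095 0.0010 -0.0580 -0.3980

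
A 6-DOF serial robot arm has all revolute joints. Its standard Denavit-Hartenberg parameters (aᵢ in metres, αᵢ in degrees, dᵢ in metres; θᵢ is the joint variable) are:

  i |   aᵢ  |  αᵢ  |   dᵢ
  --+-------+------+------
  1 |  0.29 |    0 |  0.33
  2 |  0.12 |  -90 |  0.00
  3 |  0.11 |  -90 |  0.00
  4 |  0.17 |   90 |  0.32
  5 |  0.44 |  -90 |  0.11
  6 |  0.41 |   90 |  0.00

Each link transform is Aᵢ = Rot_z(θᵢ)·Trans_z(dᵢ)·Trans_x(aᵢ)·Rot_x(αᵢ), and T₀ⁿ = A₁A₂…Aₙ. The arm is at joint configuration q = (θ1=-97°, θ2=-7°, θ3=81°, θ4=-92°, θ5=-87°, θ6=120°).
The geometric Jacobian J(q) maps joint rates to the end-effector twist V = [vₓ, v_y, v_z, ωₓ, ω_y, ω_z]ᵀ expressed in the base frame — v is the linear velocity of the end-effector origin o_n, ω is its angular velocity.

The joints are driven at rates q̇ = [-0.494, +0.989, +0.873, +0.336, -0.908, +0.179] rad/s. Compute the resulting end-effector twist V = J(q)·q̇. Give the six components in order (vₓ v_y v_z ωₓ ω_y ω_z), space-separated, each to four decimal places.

o_n = [0.1279, -0.4216, -0.0276]
J₁: ẑ×o_n = [0.4216, 0.1279, -0.0000], ω = ẑ
J2: z=[0.0000, 0.0000, 1.0000] o=[-0.0353, -0.2878, 0.3300] → [0.1337, 0.1632, -0.0000, 0.0000, 0.0000, 1.0000]
J3: z=[0.9703, -0.2419, 0.0000] o=[-0.0644, -0.4043, 0.3300] → [0.0865, 0.3470, 0.0297, 0.9703, -0.2419, 0.0000]
J4: z=[0.2389, 0.9583, -0.1564] o=[-0.0685, -0.4210, 0.2214] → [-0.2387, 0.0288, -0.1884, 0.2389, 0.9583, -0.1564]
J5: z=[0.0040, 0.1601, 0.9871] o=[0.1730, -0.1545, 0.1772] → [0.2308, -0.0437, 0.0062, 0.0040, 0.1601, 0.9871]
J6: z=[0.9822, -0.1860, 0.0262] o=[0.0908, -0.5634, 0.3553] → [0.0675, 0.3770, 0.1462, 0.9822, -0.1860, 0.0262]
V = J·q̇ = [-0.2782, 0.5180, -0.0168, 1.0996, -0.0679, -0.4491]

-0.2782 0.5180 -0.0168 1.0996 -0.0679 -0.4491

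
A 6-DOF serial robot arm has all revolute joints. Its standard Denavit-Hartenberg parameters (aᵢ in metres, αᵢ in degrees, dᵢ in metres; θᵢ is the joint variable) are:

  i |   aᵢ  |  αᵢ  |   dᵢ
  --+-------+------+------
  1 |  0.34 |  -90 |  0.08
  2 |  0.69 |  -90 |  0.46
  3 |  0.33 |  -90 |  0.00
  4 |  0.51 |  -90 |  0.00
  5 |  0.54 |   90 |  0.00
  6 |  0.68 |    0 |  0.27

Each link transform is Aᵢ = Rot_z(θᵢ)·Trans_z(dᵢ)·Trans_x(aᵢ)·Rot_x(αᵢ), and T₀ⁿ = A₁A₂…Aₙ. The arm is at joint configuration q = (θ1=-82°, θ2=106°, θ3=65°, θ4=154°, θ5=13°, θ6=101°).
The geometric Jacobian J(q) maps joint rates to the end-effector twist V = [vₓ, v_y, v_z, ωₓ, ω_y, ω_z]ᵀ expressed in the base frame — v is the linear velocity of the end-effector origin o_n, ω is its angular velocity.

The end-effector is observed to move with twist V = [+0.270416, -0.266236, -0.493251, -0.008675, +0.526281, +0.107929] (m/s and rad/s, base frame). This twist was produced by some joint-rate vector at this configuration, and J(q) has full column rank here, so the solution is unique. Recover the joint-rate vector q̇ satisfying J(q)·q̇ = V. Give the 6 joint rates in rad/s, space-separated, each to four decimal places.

0.3710 -0.2650 0.2610 -0.6890 0.2090 0.1950

o_n = [1.1503, 0.0385, -0.0472]
J₁: ẑ×o_n = [-0.0385, 1.1503, 0.0000], ω = ẑ
J2: z=[0.9903, 0.1392, 0.0000] o=[0.0473, -0.3367, 0.0800] → [-0.0177, 0.1260, 0.2180, 0.9903, 0.1392, 0.0000]
J3: z=[-0.1338, 0.9519, 0.2756] o=[0.4764, -0.0843, -0.5833] → [0.4764, 0.2575, -0.6580, -0.1338, 0.9519, 0.2756]
J4: z=[-0.3837, -0.3062, 0.8712] o=[0.1749, -0.0879, -0.7173] → [-0.3153, 1.1070, 0.2502, -0.3837, -0.3062, 0.8712]
J5: z=[0.2803, 0.8603, 0.4258] o=[0.6236, -0.2958, -0.5927] → [0.3270, 0.0714, -0.3594, 0.2803, 0.8603, 0.4258]
J6: z=[-0.1760, -0.3900, 0.9038] o=[1.1332, -0.4730, -0.5700] → [-0.6663, 0.1075, -0.0833, -0.1760, -0.3900, 0.9038]
q̇ = J⁺·V = [0.3710, -0.2650, 0.2610, -0.6890, 0.2090, 0.1950]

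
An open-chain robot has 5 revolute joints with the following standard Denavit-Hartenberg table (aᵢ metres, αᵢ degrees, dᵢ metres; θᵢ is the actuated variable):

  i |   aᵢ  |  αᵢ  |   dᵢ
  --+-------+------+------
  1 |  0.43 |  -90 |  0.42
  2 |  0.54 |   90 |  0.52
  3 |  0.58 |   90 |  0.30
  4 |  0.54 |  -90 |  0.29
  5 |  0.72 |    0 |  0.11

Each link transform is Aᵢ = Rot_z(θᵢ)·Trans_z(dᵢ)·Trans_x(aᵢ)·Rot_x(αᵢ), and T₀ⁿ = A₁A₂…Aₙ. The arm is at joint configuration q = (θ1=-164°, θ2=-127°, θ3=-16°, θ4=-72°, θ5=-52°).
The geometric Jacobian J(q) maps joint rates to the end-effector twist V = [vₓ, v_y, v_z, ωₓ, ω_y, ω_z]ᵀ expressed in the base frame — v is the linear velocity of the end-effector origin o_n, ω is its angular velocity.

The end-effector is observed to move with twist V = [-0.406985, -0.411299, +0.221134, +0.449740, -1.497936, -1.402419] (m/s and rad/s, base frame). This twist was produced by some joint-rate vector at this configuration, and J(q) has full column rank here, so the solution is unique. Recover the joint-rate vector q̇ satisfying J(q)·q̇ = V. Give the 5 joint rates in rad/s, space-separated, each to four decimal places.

-0.5380 0.8460 0.8120 -0.5030 -0.8940

o_n = [-0.3084, 0.5114, 1.7832]
J₁: ẑ×o_n = [-0.5114, -0.3084, 0.0000], ω = ẑ
J2: z=[0.2756, -0.9613, 0.0000] o=[-0.4133, -0.1185, 0.4200] → [-1.3104, -0.3757, 0.2745, 0.2756, -0.9613, 0.0000]
J3: z=[0.7677, 0.2201, -0.6018] o=[0.0424, -0.5288, 0.8513] → [0.8312, -0.5043, 0.8758, 0.7677, 0.2201, -0.6018]
J4: z=[-0.4244, 0.8783, -0.2201] o=[0.5512, -0.2166, 1.1160] → [0.7462, 0.4724, 0.4460, -0.4244, 0.8783, -0.2201]
J5: z=[0.6938, 0.4717, 0.5442] o=[0.1139, -0.0041, 1.4893] → [-0.1419, -0.4337, 0.5569, 0.6938, 0.4717, 0.5442]
q̇ = J⁺·V = [-0.5380, 0.8460, 0.8120, -0.5030, -0.8940]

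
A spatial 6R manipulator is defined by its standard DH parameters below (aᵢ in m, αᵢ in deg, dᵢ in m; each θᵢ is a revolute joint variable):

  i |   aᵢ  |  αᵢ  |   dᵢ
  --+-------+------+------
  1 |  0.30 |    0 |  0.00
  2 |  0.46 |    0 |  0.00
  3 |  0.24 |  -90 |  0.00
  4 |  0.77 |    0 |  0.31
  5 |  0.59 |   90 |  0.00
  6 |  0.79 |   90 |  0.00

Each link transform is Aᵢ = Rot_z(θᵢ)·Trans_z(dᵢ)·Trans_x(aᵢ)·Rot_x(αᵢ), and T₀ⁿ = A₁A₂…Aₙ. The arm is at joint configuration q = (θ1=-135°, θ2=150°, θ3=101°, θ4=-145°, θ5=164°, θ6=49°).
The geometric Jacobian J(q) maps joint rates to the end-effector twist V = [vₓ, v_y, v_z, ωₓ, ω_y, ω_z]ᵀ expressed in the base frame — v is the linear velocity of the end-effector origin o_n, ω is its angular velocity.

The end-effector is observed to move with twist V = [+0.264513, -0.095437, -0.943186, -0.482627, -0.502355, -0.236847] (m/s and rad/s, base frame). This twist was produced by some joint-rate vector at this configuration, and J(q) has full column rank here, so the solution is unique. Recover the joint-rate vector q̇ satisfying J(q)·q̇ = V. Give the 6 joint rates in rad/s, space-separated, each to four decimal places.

o_n = [-0.8704, 0.1003, 0.0808]
J₁: ẑ×o_n = [-0.1003, -0.8704, 0.0000], ω = ẑ
J2: z=[0.0000, 0.0000, 1.0000] o=[-0.2121, -0.2121, 0.0000] → [-0.3124, -0.6583, 0.0000, 0.0000, 0.0000, 1.0000]
J3: z=[0.0000, 0.0000, 1.0000] o=[0.2322, -0.0931, 0.0000] → [-0.1934, -1.1026, 0.0000, 0.0000, 0.0000, 1.0000]
J4: z=[-0.8988, -0.4384, 0.0000] o=[0.1270, 0.1226, 0.0000] → [-0.0354, 0.0727, -0.4172, -0.8988, -0.4384, 0.0000]
J5: z=[-0.8988, -0.4384, 0.0000] o=[0.1249, -0.5802, 0.4417] → [0.1582, -0.3243, -1.0479, -0.8988, -0.4384, 0.0000]
J6: z=[-0.1427, 0.2926, 0.9455] o=[-0.1197, -0.0788, 0.2496] → [-0.2187, -0.7339, 0.1941, -0.1427, 0.2926, 0.9455]
q̇ = J⁺·V = [0.6130, 0.0290, -0.1820, -0.1820, 0.8360, -0.7370]

0.6130 0.0290 -0.1820 -0.1820 0.8360 -0.7370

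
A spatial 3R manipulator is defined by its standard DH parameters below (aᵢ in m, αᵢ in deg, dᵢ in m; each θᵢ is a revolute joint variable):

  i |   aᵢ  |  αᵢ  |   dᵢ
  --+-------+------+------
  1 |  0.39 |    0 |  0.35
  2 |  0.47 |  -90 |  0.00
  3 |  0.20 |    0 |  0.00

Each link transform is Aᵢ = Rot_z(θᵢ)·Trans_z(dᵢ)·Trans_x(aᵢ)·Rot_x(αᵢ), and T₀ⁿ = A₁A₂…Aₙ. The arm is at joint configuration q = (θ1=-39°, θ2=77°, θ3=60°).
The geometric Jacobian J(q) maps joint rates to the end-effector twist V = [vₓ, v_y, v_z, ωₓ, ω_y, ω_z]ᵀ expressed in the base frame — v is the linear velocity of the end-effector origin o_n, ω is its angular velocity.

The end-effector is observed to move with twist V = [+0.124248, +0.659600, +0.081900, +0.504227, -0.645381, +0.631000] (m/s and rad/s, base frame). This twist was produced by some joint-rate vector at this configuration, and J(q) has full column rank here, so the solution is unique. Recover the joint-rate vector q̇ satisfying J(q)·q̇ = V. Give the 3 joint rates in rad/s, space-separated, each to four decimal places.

o_n = [0.7523, 0.1055, 0.1768]
J₁: ẑ×o_n = [-0.1055, 0.7523, 0.0000], ω = ẑ
J2: z=[0.0000, 0.0000, 1.0000] o=[0.3031, -0.2454, 0.3500] → [-0.3509, 0.4492, 0.0000, 0.0000, 0.0000, 1.0000]
J3: z=[-0.6157, 0.7880, 0.0000] o=[0.6735, 0.0439, 0.3500] → [-0.1365, -0.1066, -0.1000, -0.6157, 0.7880, 0.0000]
q̇ = J⁺·V = [0.9530, -0.3220, -0.8190]

0.9530 -0.3220 -0.8190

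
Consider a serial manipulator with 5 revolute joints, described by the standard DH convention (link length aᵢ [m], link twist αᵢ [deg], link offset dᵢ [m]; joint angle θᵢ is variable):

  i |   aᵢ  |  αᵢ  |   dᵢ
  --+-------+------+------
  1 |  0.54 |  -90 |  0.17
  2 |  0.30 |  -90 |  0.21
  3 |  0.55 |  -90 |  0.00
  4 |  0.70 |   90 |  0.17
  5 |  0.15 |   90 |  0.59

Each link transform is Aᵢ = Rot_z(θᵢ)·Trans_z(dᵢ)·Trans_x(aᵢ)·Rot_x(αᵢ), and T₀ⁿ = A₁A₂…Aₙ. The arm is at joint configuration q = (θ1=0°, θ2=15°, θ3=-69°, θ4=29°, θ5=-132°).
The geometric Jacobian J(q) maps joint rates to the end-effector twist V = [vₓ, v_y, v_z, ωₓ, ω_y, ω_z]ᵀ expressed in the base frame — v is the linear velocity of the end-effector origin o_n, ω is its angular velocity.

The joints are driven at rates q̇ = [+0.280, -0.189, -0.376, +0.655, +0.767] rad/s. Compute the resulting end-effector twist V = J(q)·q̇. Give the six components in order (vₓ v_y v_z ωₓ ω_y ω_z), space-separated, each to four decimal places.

-0.6242 0.8017 0.8151 0.6431 -0.0766 -0.1975

o_n = [1.2952, 1.4591, -0.2656]
J₁: ẑ×o_n = [-1.4591, 1.2952, 0.0000], ω = ẑ
J2: z=[0.0000, 1.0000, 0.0000] o=[0.5400, 0.0000, 0.1700] → [-0.4356, 0.0000, -0.7552, 0.0000, 1.0000, 0.0000]
J3: z=[-0.2588, 0.0000, -0.9659] o=[0.8298, 0.2100, 0.0924] → [1.2066, -0.5422, -0.3233, -0.2588, 0.0000, -0.9659]
J4: z=[0.9018, -0.3584, -0.2416] o=[1.0202, 0.7235, 0.0413] → [0.2878, 0.2104, 0.7620, 0.9018, -0.3584, -0.2416]
J5: z=[-0.0585, 0.4526, -0.8898] o=[1.4732, 1.2341, 0.2713] → [-0.0428, 0.1270, 0.0674, -0.0585, 0.4526, -0.8898]
V = J·q̇ = [-0.6242, 0.8017, 0.8151, 0.6431, -0.0766, -0.1975]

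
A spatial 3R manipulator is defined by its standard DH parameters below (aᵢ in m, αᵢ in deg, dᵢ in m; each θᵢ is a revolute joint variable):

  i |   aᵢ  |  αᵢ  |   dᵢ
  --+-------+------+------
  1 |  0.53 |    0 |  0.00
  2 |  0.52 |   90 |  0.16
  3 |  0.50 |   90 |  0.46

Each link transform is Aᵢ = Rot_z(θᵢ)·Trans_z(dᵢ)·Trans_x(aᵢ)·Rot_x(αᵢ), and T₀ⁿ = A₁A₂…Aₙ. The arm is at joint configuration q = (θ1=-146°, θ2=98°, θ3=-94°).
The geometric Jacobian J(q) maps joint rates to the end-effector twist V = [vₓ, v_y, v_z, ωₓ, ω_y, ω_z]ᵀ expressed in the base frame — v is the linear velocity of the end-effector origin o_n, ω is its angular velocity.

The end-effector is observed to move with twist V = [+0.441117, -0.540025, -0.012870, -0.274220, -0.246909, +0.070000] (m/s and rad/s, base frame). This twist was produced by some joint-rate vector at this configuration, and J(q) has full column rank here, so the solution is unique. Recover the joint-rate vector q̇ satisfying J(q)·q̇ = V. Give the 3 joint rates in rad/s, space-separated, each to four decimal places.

0.9150 -0.8450 0.3690

o_n = [-0.4566, -0.9647, -0.3388]
J₁: ẑ×o_n = [0.9647, -0.4566, 0.0000], ω = ẑ
J2: z=[0.0000, 0.0000, 1.0000] o=[-0.4394, -0.2964, 0.0000] → [0.6683, -0.0172, 0.0000, 0.0000, 0.0000, 1.0000]
J3: z=[-0.7431, -0.6691, 0.0000] o=[-0.0914, -0.6828, 0.1600] → [0.3338, -0.3707, -0.0349, -0.7431, -0.6691, 0.0000]
q̇ = J⁺·V = [0.9150, -0.8450, 0.3690]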